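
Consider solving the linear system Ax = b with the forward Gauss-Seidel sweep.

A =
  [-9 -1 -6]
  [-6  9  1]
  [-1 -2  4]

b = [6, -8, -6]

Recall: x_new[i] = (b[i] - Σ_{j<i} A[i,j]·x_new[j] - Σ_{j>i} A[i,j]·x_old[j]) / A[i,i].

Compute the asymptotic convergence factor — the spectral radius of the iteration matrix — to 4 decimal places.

0.5244

Diagonal D = diag(-9, 9, 4); L, U strict lower/upper.
GS T = -(D+L)⁻¹U: row 0 first, T[0,2] = -(-6)/(-9) = -0.6667; later rows by forward substitution.
  T[0,:] = [+0.0000, -0.1111, -0.6667]
  T[1,:] = [+0.0000, -0.0741, -0.5556]
  T[2,:] = [+0.0000, -0.0648, -0.4444]
|eigenvalues of T|: 0.5244, 0.0059, 0.0000.
ρ = 0.5244; 0.5244 < 1 ⇒ converges.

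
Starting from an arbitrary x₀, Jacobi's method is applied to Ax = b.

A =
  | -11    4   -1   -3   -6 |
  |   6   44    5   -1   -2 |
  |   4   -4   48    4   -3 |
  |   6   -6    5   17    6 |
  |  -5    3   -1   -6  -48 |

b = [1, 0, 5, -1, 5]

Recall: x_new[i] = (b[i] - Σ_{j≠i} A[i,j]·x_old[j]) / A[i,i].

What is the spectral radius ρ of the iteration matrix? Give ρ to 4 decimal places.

Split A = D + L + U, D = diag(-11, 44, 48, 17, -48).
Jacobi T = -D⁻¹(L+U): T[0,3] = -(-3)/(-11) = -0.2727; T[0,0] = 0.
  T[0,:] = [+0.0000 +0.3636 -0.0909 -0.2727 -0.5455]
  T[1,:] = [-0.1364 +0.0000 -0.1136 +0.0227 +0.0455]
  T[2,:] = [-0.0833 +0.0833 +0.0000 -0.0833 +0.0625]
  T[3,:] = [-0.3529 +0.3529 -0.2941 +0.0000 -0.3529]
  T[4,:] = [-0.1042 +0.0625 -0.0208 -0.1250 +0.0000]
|λ(T)| sorted: 0.4783, 0.2637, 0.2637, 0.0600, 0.0600.
ρ(T) = max|λ| = 0.4783; 0.4783 < 1 ⇒ converges.

0.4783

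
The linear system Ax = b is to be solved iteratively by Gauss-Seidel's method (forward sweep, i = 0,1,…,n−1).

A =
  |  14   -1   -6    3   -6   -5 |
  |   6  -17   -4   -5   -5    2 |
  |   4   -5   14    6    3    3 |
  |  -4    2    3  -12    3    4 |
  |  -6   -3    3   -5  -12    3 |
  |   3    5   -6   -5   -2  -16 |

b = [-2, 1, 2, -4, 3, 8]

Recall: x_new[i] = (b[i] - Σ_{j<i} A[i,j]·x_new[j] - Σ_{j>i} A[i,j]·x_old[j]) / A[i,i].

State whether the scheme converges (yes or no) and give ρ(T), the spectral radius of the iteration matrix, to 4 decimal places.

yes, ρ = 0.5055

Diagonal D = diag(14, -17, 14, -12, -12, -16); L, U strict lower/upper.
GS T = -(D+L)⁻¹U: row 0 first, T[0,1] = -(-1)/(14) = +0.0714; later rows by forward substitution.
  T[0,:] = [+0.0000 +0.0714 +0.4286 -0.2143 +0.4286 +0.3571]
  T[1,:] = [+0.0000 +0.0252 -0.0840 -0.3697 -0.1429 +0.2437]
  T[2,:] = [+0.0000 -0.0114 -0.1525 -0.4994 -0.3878 -0.2293]
  T[3,:] = [+0.0000 -0.0225 -0.1950 -0.1150 -0.0136 +0.1976]
  T[4,:] = [+0.0000 -0.0355 -0.1502 +0.1227 -0.2698 -0.1291]
  T[5,:] = [+0.0000 +0.0370 +0.1910 +0.0522 +0.2191 +0.1835]
moduli |λ_i(T)| = 0.5055, 0.2450, 0.2330, 0.2330, 0.0126, 0.0000.
ρ(T) = max|λ| = 0.5055; 0.5055 < 1 ⇒ converges.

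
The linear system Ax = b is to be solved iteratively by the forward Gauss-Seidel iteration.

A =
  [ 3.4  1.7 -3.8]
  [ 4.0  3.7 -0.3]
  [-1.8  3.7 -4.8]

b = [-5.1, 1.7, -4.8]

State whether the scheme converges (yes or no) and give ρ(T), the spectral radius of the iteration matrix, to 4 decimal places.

Split A = D + L + U, D = diag(3.4, 3.7, -4.8).
Gauss-Seidel: T = -(D+L)⁻¹U, row 0 first, T[0,1] = -(1.7)/(3.4) = -0.5000; later rows by forward substitution.
  T[0,:] = [+0.0000  -0.5000  +1.1176]
  T[1,:] = [+0.0000  +0.5405  -1.1272]
  T[2,:] = [+0.0000  +0.6042  -1.2880]
|eigenvalues of T|: 0.7673, 0.0198, 0.0000.
spectral radius ρ = 0.7673; 0.7673 < 1, so it converges for any x₀.

yes, ρ = 0.7673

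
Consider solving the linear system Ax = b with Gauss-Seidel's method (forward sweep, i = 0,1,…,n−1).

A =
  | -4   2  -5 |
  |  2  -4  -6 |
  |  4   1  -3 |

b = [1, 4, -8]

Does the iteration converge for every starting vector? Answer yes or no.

no

Write A = D+L+U with D = diag(-4, -4, -3).
GS T = -(D+L)⁻¹U: row 0 first, T[0,2] = -(-5)/(-4) = -1.2500; later rows by forward substitution.
  T[0,:] = [+0.0000, +0.5000, -1.2500]
  T[1,:] = [+0.0000, +0.2500, -2.1250]
  T[2,:] = [+0.0000, +0.7500, -2.3750]
|roots of det(T-λI)|: 1.4215, 0.7035, 0.0000.
ρ = 1.4215; 1.4215 > 1, so it fails to converge.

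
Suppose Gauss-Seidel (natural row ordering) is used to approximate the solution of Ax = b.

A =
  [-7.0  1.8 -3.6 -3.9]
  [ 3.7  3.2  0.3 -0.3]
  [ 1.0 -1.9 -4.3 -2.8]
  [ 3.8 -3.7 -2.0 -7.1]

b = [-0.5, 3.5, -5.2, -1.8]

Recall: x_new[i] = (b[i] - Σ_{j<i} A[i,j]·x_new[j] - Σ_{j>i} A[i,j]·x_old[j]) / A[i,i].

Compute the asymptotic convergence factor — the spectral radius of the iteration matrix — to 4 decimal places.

1.3227

A = D + L + U where D = diag(-7, 3.2, -4.3, -7.1).
T_GS = -(D+L)⁻¹U: row 0 first, T[0,1] = -(1.8)/(-7) = +0.2571; later rows by forward substitution.
  T[0,:] = [+0.0000 +0.2571 -0.5143 -0.5571]
  T[1,:] = [+0.0000 -0.2973 +0.5009 +0.7379]
  T[2,:] = [+0.0000 +0.1912 -0.3409 -1.1068]
  T[3,:] = [+0.0000 +0.2387 -0.4402 -0.3710]
eigenvalue magnitudes: 1.3227, 0.3326, 0.0191, 0.0000.
ρ = 1.3227; 1.3227 > 1, so it fails to converge.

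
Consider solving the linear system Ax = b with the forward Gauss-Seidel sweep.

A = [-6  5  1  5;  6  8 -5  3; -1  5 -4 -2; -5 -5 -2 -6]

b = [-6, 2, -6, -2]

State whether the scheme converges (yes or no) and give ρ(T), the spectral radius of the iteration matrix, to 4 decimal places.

no, ρ = 1.5964

Split A = D + L + U, D = diag(-6, 8, -4, -6).
T_GS = -(D+L)⁻¹U: row 0 first, T[0,3] = -(5)/(-6) = +0.8333; later rows by forward substitution.
  T[0,:] = [+0.0000 +0.8333 +0.1667 +0.8333]
  T[1,:] = [+0.0000 -0.6250 +0.5000 -1.0000]
  T[2,:] = [+0.0000 -0.9896 +0.5833 -1.9583]
  T[3,:] = [+0.0000 +0.1563 -0.7500 +0.7917]
|λ(T)| sorted: 1.5964, 0.6310, 0.2154, 0.0000.
ρ = 1.5964; 1.5964 > 1, so it fails to converge.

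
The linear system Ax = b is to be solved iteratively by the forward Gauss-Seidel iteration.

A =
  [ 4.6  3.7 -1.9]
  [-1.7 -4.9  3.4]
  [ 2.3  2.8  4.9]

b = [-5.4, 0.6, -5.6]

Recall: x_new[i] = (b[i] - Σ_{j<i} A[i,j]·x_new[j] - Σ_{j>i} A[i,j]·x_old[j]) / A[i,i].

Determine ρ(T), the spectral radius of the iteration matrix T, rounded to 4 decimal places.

0.6392

Split A = D + L + U, D = diag(4.6, -4.9, 4.9).
GS T = -(D+L)⁻¹U: row 0 first, T[0,1] = -(3.7)/(4.6) = -0.8043; later rows by forward substitution.
  T[0,:] = [+0.0000 -0.8043 +0.4130]
  T[1,:] = [+0.0000 +0.2791 +0.5506]
  T[2,:] = [+0.0000 +0.2181 -0.5085]
|roots of det(T-λI)|: 0.6392, 0.4098, 0.0000.
ρ(T) = max|λ| = 0.6392; 0.6392 < 1, so it converges for any x₀.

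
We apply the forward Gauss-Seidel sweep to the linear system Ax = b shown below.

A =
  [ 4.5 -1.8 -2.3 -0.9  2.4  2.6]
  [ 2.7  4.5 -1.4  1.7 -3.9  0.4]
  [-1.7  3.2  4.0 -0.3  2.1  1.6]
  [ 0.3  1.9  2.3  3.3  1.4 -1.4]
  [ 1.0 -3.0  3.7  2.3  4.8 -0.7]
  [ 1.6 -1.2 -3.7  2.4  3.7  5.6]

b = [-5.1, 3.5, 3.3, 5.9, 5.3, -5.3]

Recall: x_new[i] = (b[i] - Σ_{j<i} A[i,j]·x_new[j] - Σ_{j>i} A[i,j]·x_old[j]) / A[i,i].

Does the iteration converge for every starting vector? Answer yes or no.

no

Split A = D + L + U, D = diag(4.5, 4.5, 4, 3.3, 4.8, 5.6).
GS T = -(D+L)⁻¹U: row 0 first, T[0,2] = -(-2.3)/(4.5) = +0.5111; later rows by forward substitution.
  T[0,:] = [+0.0000  +0.4000  +0.5111  +0.2000  -0.5333  -0.5778]
  T[1,:] = [+0.0000  -0.2400  +0.0044  -0.4978  +1.1867  +0.2578]
  T[2,:] = [+0.0000  +0.3620  +0.2137  +0.5582  -1.7010  -0.8518]
  T[3,:] = [+0.0000  -0.1505  -0.1979  -0.1206  +0.1266  +0.9220]
  T[4,:] = [+0.0000  -0.4403  -0.1736  -0.7253  +2.1033  +0.6421]
  T[5,:] = [+0.0000  +0.4288  +0.1956  +0.7359  -2.1611  -1.1619]
|roots of det(T-λI)|: 1.6742, 0.9029, 0.1442, 0.1270, 0.0060, 0.0000.
ρ = 1.6742; 1.6742 > 1, so it fails to converge.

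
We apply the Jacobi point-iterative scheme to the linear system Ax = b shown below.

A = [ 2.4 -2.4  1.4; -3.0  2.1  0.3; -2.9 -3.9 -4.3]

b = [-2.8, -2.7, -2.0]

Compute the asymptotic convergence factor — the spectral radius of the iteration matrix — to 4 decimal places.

Split A = D + L + U, D = diag(2.4, 2.1, -4.3).
Jacobi: T = -D⁻¹(L+U), T[2,1] = -(-3.9)/(-4.3) = -0.9070; T[2,2] = 0.
  T[0,:] = [+0.0000  +1.0000  -0.5833]
  T[1,:] = [+1.4286  +0.0000  -0.1429]
  T[2,:] = [-0.6744  -0.9070  +0.0000]
|λ(T)| sorted: 1.5784, 1.0773, 0.5012.
ρ = 1.5784; 1.5784 > 1: divergent.

1.5784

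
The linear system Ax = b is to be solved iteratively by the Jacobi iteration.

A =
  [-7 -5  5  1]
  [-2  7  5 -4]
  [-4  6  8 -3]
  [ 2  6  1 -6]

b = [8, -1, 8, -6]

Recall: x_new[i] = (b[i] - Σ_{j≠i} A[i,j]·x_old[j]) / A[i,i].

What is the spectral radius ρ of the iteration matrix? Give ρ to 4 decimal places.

1.1713

Write A = D+L+U with D = diag(-7, 7, 8, -6).
Jacobi T = -D⁻¹(L+U): T[3,0] = -(2)/(-6) = +0.3333; T[3,3] = 0.
  T[0,:] = [+0.0000  -0.7143  +0.7143  +0.1429]
  T[1,:] = [+0.2857  +0.0000  -0.7143  +0.5714]
  T[2,:] = [+0.5000  -0.7500  +0.0000  +0.3750]
  T[3,:] = [+0.3333  +1.0000  +0.1667  +0.0000]
eigenvalue magnitudes: 1.1713, 0.8572, 0.6977, 0.3836.
spectral radius ρ = 1.1713; 1.1713 > 1 ⇒ diverges.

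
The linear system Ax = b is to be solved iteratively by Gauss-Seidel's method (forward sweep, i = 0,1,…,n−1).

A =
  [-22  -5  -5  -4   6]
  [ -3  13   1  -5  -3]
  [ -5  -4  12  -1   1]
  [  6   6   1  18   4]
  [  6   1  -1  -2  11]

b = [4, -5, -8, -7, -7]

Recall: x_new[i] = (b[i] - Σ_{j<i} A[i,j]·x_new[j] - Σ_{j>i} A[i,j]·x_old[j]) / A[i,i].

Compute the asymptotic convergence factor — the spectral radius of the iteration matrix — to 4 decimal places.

Let D = diag(-22, 13, 12, 18, 11); L, U the strict triangles.
GS T = -(D+L)⁻¹U: row 0 first, T[0,2] = -(-5)/(-22) = -0.2273; later rows by forward substitution.
  T[0,:] = [+0.0000  -0.2273  -0.2273  -0.1818  +0.2727]
  T[1,:] = [+0.0000  -0.0524  -0.1294  +0.3427  +0.2937]
  T[2,:] = [+0.0000  -0.1122  -0.1378  +0.1218  +0.1282]
  T[3,:] = [+0.0000  +0.0995  +0.1265  -0.0604  -0.4182]
  T[4,:] = [+0.0000  +0.1366  +0.1462  +0.0681  -0.2398]
|roots of det(T-λI)|: 0.5683, 0.1671, 0.1671, 0.0111, 0.0000.
ρ(T) = max|λ| = 0.5683; 0.5683 < 1: convergent.

0.5683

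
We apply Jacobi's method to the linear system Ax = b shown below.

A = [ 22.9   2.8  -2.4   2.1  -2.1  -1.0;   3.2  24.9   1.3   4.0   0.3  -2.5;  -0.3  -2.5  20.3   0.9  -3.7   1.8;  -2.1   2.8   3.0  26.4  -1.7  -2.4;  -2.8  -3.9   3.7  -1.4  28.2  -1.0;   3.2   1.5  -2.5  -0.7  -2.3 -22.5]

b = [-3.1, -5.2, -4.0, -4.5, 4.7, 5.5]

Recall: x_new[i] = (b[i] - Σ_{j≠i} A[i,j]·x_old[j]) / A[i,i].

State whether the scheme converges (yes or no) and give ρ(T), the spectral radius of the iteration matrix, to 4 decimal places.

yes, ρ = 0.2982

Write A = D+L+U with D = diag(22.9, 24.9, 20.3, 26.4, 28.2, -22.5).
Jacobi: T = -D⁻¹(L+U), T[2,0] = -(-0.3)/(20.3) = +0.0148; T[2,2] = 0.
  T[0,:] = [+0.0000 -0.1223 +0.1048 -0.0917 +0.0917 +0.0437]
  T[1,:] = [-0.1285 +0.0000 -0.0522 -0.1606 -0.0120 +0.1004]
  T[2,:] = [+0.0148 +0.1232 +0.0000 -0.0443 +0.1823 -0.0887]
  T[3,:] = [+0.0795 -0.1061 -0.1136 +0.0000 +0.0644 +0.0909]
  T[4,:] = [+0.0993 +0.1383 -0.1312 +0.0496 +0.0000 +0.0355]
  T[5,:] = [+0.1422 +0.0667 -0.1111 -0.0311 -0.1022 +0.0000]
moduli |λ_i(T)| = 0.2982, 0.2062, 0.2062, 0.1505, 0.1505, 0.0948.
ρ = 0.2982; 0.2982 < 1: convergent.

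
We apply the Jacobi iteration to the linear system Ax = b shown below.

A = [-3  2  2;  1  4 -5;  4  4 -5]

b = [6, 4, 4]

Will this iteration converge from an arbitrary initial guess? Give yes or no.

no

Write A = D+L+U with D = diag(-3, 4, -5).
T_J = -D⁻¹(L+U): T[2,1] = -(4)/(-5) = +0.8000; T[2,2] = 0.
  T[0,:] = [+0.0000, +0.6667, +0.6667]
  T[1,:] = [-0.2500, +0.0000, +1.2500]
  T[2,:] = [+0.8000, +0.8000, +0.0000]
|eigenvalues of T|: 1.3296, 0.8668, 0.4628.
spectral radius ρ = 1.3296; 1.3296 > 1, so it fails to converge.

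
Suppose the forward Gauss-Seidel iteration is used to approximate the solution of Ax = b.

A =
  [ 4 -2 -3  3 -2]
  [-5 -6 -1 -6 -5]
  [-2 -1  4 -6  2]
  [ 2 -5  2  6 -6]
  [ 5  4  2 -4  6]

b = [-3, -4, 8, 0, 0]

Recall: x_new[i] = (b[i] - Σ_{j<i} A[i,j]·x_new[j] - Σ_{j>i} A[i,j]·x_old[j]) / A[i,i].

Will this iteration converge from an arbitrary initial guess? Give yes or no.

Write A = D+L+U with D = diag(4, -6, 4, 6, 6).
Gauss-Seidel: T = -(D+L)⁻¹U, row 0 first, T[0,1] = -(-2)/(4) = +0.5000; later rows by forward substitution.
  T[0,:] = [+0.0000 +0.5000 +0.7500 -0.7500 +0.5000]
  T[1,:] = [+0.0000 -0.4167 -0.7917 -0.3750 -1.2500]
  T[2,:] = [+0.0000 +0.1458 +0.1771 +1.0312 -0.5625]
  T[3,:] = [+0.0000 -0.5625 -0.9687 -0.4063 -0.0208]
  T[4,:] = [+0.0000 -0.5625 -0.8021 +0.2604 +0.5903]
|roots of det(T-λI)|: 1.2841, 1.0083, 1.0083, 0.0798, 0.0000.
ρ(T) = max|λ| = 1.2841; 1.2841 > 1: divergent.

no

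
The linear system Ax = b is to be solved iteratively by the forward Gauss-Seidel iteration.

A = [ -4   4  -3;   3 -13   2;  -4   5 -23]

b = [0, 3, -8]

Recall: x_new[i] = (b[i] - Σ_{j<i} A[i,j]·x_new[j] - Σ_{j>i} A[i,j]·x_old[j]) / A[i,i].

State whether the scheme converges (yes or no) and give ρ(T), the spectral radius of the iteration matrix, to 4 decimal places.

Diagonal D = diag(-4, -13, -23); L, U strict lower/upper.
T_GS = -(D+L)⁻¹U: row 0 first, T[0,2] = -(-3)/(-4) = -0.7500; later rows by forward substitution.
  T[0,:] = [+0.0000  +1.0000  -0.7500]
  T[1,:] = [+0.0000  +0.2308  -0.0192]
  T[2,:] = [+0.0000  -0.1237  +0.1263]
moduli |λ_i(T)| = 0.2500, 0.1070, 0.0000.
ρ(T) = max|λ| = 0.2500; 0.2500 < 1 ⇒ converges.

yes, ρ = 0.2500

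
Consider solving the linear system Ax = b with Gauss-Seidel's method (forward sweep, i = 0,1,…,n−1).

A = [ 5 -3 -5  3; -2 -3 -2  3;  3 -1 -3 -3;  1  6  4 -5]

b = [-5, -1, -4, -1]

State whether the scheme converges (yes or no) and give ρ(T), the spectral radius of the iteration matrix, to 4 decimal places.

no, ρ = 1.3725

Let D = diag(5, -3, -3, -5); L, U the strict triangles.
Gauss-Seidel: T = -(D+L)⁻¹U, row 0 first, T[0,2] = -(-5)/(5) = +1.0000; later rows by forward substitution.
  T[0,:] = [+0.0000 +0.6000 +1.0000 -0.6000]
  T[1,:] = [+0.0000 -0.4000 -1.3333 +1.4000]
  T[2,:] = [+0.0000 +0.7333 +1.4444 -2.0667]
  T[3,:] = [+0.0000 +0.2267 -0.2444 -0.0933]
|roots of det(T-λI)|: 1.3725, 0.2414, 0.2414, 0.0000.
ρ = 1.3725; 1.3725 > 1, so it fails to converge.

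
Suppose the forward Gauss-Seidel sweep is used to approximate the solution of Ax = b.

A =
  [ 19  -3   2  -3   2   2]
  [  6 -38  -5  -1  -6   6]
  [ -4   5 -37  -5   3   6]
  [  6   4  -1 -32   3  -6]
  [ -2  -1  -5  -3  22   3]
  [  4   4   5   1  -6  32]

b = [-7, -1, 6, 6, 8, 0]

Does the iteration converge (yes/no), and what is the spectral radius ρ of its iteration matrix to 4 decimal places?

yes, ρ = 0.1504

Let D = diag(19, -38, -37, -32, 22, 32); L, U the strict triangles.
GS T = -(D+L)⁻¹U: row 0 first, T[0,2] = -(2)/(19) = -0.1053; later rows by forward substitution.
  T[0,:] = [+0.0000, +0.1579, -0.1053, +0.1579, -0.1053, -0.1053]
  T[1,:] = [+0.0000, +0.0249, -0.1482, -0.0014, -0.1745, +0.1413]
  T[2,:] = [+0.0000, -0.0137, -0.0086, -0.1524, +0.0689, +0.1926]
  T[3,:] = [+0.0000, +0.0331, -0.0380, +0.0342, +0.0500, -0.1956]
  T[4,:] = [+0.0000, +0.0169, -0.0235, -0.0157, +0.0050, -0.1224]
  T[5,:] = [+0.0000, -0.0186, +0.0298, +0.0002, +0.0236, -0.0514]
|λ(T)| sorted: 0.1504, 0.0985, 0.0985, 0.0554, 0.0554, 0.0000.
ρ = 0.1504; 0.1504 < 1: convergent.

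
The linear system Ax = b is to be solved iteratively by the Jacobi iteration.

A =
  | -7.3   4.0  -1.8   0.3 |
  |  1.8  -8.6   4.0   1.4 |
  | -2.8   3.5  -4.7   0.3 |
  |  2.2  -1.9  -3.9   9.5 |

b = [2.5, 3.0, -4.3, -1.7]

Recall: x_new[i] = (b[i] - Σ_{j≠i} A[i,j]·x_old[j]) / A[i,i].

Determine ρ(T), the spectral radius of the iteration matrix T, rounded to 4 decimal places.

Diagonal D = diag(-7.3, -8.6, -4.7, 9.5); L, U strict lower/upper.
Jacobi T = -D⁻¹(L+U): T[2,0] = -(-2.8)/(-4.7) = -0.5957; T[2,2] = 0.
  T[0,:] = [+0.0000 +0.5479 -0.2466 +0.0411]
  T[1,:] = [+0.2093 +0.0000 +0.4651 +0.1628]
  T[2,:] = [-0.5957 +0.7447 +0.0000 +0.0638]
  T[3,:] = [-0.2316 +0.2000 +0.4105 +0.0000]
eigenvalue magnitudes: 0.8979, 0.5026, 0.5026, 0.1034.
spectral radius ρ = 0.8979; 0.8979 < 1: convergent.

0.8979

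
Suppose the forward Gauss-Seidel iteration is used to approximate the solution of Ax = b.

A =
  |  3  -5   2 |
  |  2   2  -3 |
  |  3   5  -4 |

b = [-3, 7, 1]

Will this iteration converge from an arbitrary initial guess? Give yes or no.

Diagonal D = diag(3, 2, -4); L, U strict lower/upper.
T_GS = -(D+L)⁻¹U: row 0 first, T[0,2] = -(2)/(3) = -0.6667; later rows by forward substitution.
  T[0,:] = [+0.0000  +1.6667  -0.6667]
  T[1,:] = [+0.0000  -1.6667  +2.1667]
  T[2,:] = [+0.0000  -0.8333  +2.2083]
|λ(T)| sorted: 1.6667, 1.1250, 0.0000.
ρ(T) = max|λ| = 1.6667; 1.6667 > 1 ⇒ diverges.

no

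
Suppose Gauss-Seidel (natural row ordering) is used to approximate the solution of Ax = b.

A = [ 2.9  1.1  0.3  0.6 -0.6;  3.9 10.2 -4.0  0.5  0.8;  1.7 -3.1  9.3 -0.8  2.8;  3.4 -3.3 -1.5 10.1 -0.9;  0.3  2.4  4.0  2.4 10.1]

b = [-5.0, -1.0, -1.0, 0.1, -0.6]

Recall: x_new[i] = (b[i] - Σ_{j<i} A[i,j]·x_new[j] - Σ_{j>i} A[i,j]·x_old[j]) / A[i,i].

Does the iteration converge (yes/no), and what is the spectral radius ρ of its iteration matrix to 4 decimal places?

yes, ρ = 0.7018

Let D = diag(2.9, 10.2, 9.3, 10.1, 10.1); L, U the strict triangles.
T_GS = -(D+L)⁻¹U: row 0 first, T[0,4] = -(-0.6)/(2.9) = +0.2069; later rows by forward substitution.
  T[0,:] = [+0.0000  -0.3793  -0.1034  -0.2069  +0.2069]
  T[1,:] = [+0.0000  +0.1450  +0.4317  +0.0301  -0.1575]
  T[2,:] = [+0.0000  +0.1177  +0.1628  +0.1339  -0.3914]
  T[3,:] = [+0.0000  +0.1926  +0.2001  +0.0994  -0.0901]
  T[4,:] = [+0.0000  -0.1156  -0.2115  -0.0776  +0.2077]
|λ(T)| sorted: 0.7018, 0.0888, 0.0888, 0.0061, 0.0000.
ρ(T) = max|λ| = 0.7018; 0.7018 < 1: convergent.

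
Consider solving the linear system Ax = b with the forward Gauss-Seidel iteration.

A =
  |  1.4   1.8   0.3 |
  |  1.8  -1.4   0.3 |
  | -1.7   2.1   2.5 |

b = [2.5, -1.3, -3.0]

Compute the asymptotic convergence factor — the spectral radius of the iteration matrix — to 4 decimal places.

1.6326

Split A = D + L + U, D = diag(1.4, -1.4, 2.5).
Gauss-Seidel: T = -(D+L)⁻¹U, row 0 first, T[0,1] = -(1.8)/(1.4) = -1.2857; later rows by forward substitution.
  T[0,:] = [+0.0000 -1.2857 -0.2143]
  T[1,:] = [+0.0000 -1.6531 -0.0612]
  T[2,:] = [+0.0000 +0.5143 -0.0943]
eigenvalue magnitudes: 1.6326, 0.1148, 0.0000.
ρ(T) = max|λ| = 1.6326; 1.6326 > 1: divergent.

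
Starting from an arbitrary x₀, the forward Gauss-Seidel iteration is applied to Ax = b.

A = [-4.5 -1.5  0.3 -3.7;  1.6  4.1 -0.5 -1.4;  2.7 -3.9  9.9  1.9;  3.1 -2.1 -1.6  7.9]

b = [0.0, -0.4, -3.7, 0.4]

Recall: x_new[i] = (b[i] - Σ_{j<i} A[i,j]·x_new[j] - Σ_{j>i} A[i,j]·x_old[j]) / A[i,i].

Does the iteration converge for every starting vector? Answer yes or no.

yes

Split A = D + L + U, D = diag(-4.5, 4.1, 9.9, 7.9).
T_GS = -(D+L)⁻¹U: row 0 first, T[0,1] = -(-1.5)/(-4.5) = -0.3333; later rows by forward substitution.
  T[0,:] = [+0.0000  -0.3333  +0.0667  -0.8222]
  T[1,:] = [+0.0000  +0.1301  +0.0959  +0.6623]
  T[2,:] = [+0.0000  +0.1422  +0.0196  +0.2932]
  T[3,:] = [+0.0000  +0.1942  +0.0033  +0.5581]
|λ(T)| sorted: 0.7763, 0.1058, 0.0373, 0.0000.
ρ(T) = max|λ| = 0.7763; 0.7763 < 1: convergent.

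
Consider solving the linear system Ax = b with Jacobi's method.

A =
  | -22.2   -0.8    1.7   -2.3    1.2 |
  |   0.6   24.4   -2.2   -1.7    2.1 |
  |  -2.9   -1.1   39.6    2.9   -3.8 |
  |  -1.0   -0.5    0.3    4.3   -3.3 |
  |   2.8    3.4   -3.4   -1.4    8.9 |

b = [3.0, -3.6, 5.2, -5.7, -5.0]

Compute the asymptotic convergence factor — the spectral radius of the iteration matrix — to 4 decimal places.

0.4797

Write A = D+L+U with D = diag(-22.2, 24.4, 39.6, 4.3, 8.9).
Jacobi T = -D⁻¹(L+U): T[0,2] = -(1.7)/(-22.2) = +0.0766; T[0,0] = 0.
  T[0,:] = [+0.0000  -0.0360  +0.0766  -0.1036  +0.0541]
  T[1,:] = [-0.0246  +0.0000  +0.0902  +0.0697  -0.0861]
  T[2,:] = [+0.0732  +0.0278  +0.0000  -0.0732  +0.0960]
  T[3,:] = [+0.2326  +0.1163  -0.0698  +0.0000  +0.7674]
  T[4,:] = [-0.3146  -0.3820  +0.3820  +0.1573  +0.0000]
|roots of det(T-λI)|: 0.4797, 0.3358, 0.1291, 0.1291, 0.0348.
ρ = 0.4797; 0.4797 < 1 ⇒ converges.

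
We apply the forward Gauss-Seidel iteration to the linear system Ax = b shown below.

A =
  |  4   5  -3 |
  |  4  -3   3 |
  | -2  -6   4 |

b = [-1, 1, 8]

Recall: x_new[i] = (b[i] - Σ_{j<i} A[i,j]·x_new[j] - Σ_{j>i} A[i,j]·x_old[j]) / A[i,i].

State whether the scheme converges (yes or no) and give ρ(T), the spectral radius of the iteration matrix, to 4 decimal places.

Write A = D+L+U with D = diag(4, -3, 4).
GS T = -(D+L)⁻¹U: row 0 first, T[0,1] = -(5)/(4) = -1.2500; later rows by forward substitution.
  T[0,:] = [+0.0000, -1.2500, +0.7500]
  T[1,:] = [+0.0000, -1.6667, +2.0000]
  T[2,:] = [+0.0000, -3.1250, +3.3750]
moduli |λ_i(T)| = 1.1776, 0.5307, 0.0000.
ρ(T) = max|λ| = 1.1776; 1.1776 > 1, so it fails to converge.

no, ρ = 1.1776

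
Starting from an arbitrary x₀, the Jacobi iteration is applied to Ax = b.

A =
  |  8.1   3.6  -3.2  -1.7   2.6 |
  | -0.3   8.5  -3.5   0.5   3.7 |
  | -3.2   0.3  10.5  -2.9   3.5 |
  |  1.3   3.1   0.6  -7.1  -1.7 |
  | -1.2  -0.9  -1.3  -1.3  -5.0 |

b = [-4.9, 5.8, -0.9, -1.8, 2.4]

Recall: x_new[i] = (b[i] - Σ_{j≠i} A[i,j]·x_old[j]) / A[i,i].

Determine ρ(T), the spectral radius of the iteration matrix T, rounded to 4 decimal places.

Write A = D+L+U with D = diag(8.1, 8.5, 10.5, -7.1, -5).
T_J = -D⁻¹(L+U): T[0,2] = -(-3.2)/(8.1) = +0.3951; T[0,0] = 0.
  T[0,:] = [+0.0000, -0.4444, +0.3951, +0.2099, -0.3210]
  T[1,:] = [+0.0353, +0.0000, +0.4118, -0.0588, -0.4353]
  T[2,:] = [+0.3048, -0.0286, +0.0000, +0.2762, -0.3333]
  T[3,:] = [+0.1831, +0.4366, +0.0845, +0.0000, -0.2394]
  T[4,:] = [-0.2400, -0.1800, -0.2600, -0.2600, +0.0000]
eigenvalue magnitudes: 0.8215, 0.3730, 0.3221, 0.1830, 0.1830.
spectral radius ρ = 0.8215; 0.8215 < 1: convergent.

0.8215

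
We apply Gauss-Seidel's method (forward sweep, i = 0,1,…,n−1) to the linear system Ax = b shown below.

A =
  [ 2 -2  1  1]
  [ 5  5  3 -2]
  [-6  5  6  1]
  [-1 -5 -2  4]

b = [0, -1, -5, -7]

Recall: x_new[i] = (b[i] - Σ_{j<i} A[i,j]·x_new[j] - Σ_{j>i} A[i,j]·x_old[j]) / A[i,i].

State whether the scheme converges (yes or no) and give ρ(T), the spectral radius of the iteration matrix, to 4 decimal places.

Split A = D + L + U, D = diag(2, 5, 6, 4).
Gauss-Seidel: T = -(D+L)⁻¹U, row 0 first, T[0,1] = -(-2)/(2) = +1.0000; later rows by forward substitution.
  T[0,:] = [+0.0000  +1.0000  -0.5000  -0.5000]
  T[1,:] = [+0.0000  -1.0000  -0.1000  +0.9000]
  T[2,:] = [+0.0000  +1.8333  -0.4167  -1.4167]
  T[3,:] = [+0.0000  -0.0833  -0.4583  +0.2917]
moduli |λ_i(T)| = 1.3907, 0.3216, 0.0559, 0.0000.
ρ(T) = max|λ| = 1.3907; 1.3907 > 1: divergent.

no, ρ = 1.3907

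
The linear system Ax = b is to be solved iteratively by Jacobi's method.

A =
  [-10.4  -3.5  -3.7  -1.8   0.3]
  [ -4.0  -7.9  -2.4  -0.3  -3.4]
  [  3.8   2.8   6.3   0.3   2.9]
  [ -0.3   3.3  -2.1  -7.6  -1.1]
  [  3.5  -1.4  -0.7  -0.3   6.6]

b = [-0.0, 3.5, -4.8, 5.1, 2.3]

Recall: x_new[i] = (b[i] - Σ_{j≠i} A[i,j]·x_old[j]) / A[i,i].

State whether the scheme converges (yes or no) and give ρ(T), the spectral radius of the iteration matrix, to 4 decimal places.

Write A = D+L+U with D = diag(-10.4, -7.9, 6.3, -7.6, 6.6).
Jacobi: T = -D⁻¹(L+U), T[1,2] = -(-2.4)/(-7.9) = -0.3038; T[1,1] = 0.
  T[0,:] = [+0.0000  -0.3365  -0.3558  -0.1731  +0.0288]
  T[1,:] = [-0.5063  +0.0000  -0.3038  -0.0380  -0.4304]
  T[2,:] = [-0.6032  -0.4444  +0.0000  -0.0476  -0.4603]
  T[3,:] = [-0.0395  +0.4342  -0.2763  +0.0000  -0.1447]
  T[4,:] = [-0.5303  +0.2121  +0.1061  +0.0455  +0.0000]
|roots of det(T-λI)|: 0.8622, 0.4696, 0.4696, 0.3595, 0.0359.
ρ = 0.8622; 0.8622 < 1: convergent.

yes, ρ = 0.8622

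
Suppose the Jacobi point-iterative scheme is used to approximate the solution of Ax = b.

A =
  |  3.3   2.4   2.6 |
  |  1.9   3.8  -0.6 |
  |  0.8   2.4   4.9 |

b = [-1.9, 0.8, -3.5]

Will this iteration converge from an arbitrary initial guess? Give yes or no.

Write A = D+L+U with D = diag(3.3, 3.8, 4.9).
Jacobi T = -D⁻¹(L+U): T[2,0] = -(0.8)/(4.9) = -0.1633; T[2,2] = 0.
  T[0,:] = [+0.0000  -0.7273  -0.7879]
  T[1,:] = [-0.5000  +0.0000  +0.1579]
  T[2,:] = [-0.1633  -0.4898  +0.0000]
eigenvalue magnitudes: 0.7961, 0.4678, 0.4678.
spectral radius ρ = 0.7961; 0.7961 < 1 ⇒ converges.

yes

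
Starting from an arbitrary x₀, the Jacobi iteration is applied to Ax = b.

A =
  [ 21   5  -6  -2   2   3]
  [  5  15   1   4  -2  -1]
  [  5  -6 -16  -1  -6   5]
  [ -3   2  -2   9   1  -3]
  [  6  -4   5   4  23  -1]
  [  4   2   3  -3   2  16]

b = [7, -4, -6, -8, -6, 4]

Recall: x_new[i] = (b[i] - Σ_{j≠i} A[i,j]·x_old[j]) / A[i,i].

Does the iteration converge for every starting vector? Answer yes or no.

Split A = D + L + U, D = diag(21, 15, -16, 9, 23, 16).
Jacobi: T = -D⁻¹(L+U), T[4,0] = -(6)/(23) = -0.2609; T[4,4] = 0.
  T[0,:] = [+0.0000 -0.2381 +0.2857 +0.0952 -0.0952 -0.1429]
  T[1,:] = [-0.3333 +0.0000 -0.0667 -0.2667 +0.1333 +0.0667]
  T[2,:] = [+0.3125 -0.3750 +0.0000 -0.0625 -0.3750 +0.3125]
  T[3,:] = [+0.3333 -0.2222 +0.2222 +0.0000 -0.1111 +0.3333]
  T[4,:] = [-0.2609 +0.1739 -0.2174 -0.1739 +0.0000 +0.0435]
  T[5,:] = [-0.2500 -0.1250 -0.1875 +0.1875 -0.1250 +0.0000]
eigenvalue magnitudes: 0.8311, 0.4351, 0.3827, 0.3827, 0.2041, 0.0976.
ρ = 0.8311; 0.8311 < 1, so it converges for any x₀.

yes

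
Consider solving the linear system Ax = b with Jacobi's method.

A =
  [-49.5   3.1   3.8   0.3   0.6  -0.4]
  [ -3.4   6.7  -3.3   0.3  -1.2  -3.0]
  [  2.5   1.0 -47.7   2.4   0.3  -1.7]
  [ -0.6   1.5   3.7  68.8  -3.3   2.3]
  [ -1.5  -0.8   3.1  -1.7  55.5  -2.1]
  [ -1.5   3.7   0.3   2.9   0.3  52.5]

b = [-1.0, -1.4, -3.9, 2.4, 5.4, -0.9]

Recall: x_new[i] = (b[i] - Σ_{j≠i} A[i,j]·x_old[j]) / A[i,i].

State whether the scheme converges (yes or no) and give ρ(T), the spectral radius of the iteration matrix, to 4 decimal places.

yes, ρ = 0.2019

Split A = D + L + U, D = diag(-49.5, 6.7, -47.7, 68.8, 55.5, 52.5).
Jacobi: T = -D⁻¹(L+U), T[2,3] = -(2.4)/(-47.7) = +0.0503; T[2,2] = 0.
  T[0,:] = [+0.0000 +0.0626 +0.0768 +0.0061 +0.0121 -0.0081]
  T[1,:] = [+0.5075 +0.0000 +0.4925 -0.0448 +0.1791 +0.4478]
  T[2,:] = [+0.0524 +0.0210 +0.0000 +0.0503 +0.0063 -0.0356]
  T[3,:] = [+0.0087 -0.0218 -0.0538 +0.0000 +0.0480 -0.0334]
  T[4,:] = [+0.0270 +0.0144 -0.0559 +0.0306 +0.0000 +0.0378]
  T[5,:] = [+0.0286 -0.0705 -0.0057 -0.0552 -0.0057 +0.0000]
moduli |λ_i(T)| = 0.2019, 0.1278, 0.1278, 0.0741, 0.0521, 0.0521.
spectral radius ρ = 0.2019; 0.2019 < 1, so it converges for any x₀.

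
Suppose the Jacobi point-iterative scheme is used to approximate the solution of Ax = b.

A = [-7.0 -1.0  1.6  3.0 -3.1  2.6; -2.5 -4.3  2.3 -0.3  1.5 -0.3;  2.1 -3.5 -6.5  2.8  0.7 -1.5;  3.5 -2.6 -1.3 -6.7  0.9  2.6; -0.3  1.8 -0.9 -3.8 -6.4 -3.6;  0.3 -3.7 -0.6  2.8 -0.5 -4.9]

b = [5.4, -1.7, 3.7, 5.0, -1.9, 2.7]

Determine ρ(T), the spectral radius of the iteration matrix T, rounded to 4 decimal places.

A = D + L + U where D = diag(-7, -4.3, -6.5, -6.7, -6.4, -4.9).
T_J = -D⁻¹(L+U): T[4,2] = -(-0.9)/(-6.4) = -0.1406; T[4,4] = 0.
  T[0,:] = [+0.0000 -0.1429 +0.2286 +0.4286 -0.4429 +0.3714]
  T[1,:] = [-0.5814 +0.0000 +0.5349 -0.0698 +0.3488 -0.0698]
  T[2,:] = [+0.3231 -0.5385 +0.0000 +0.4308 +0.1077 -0.2308]
  T[3,:] = [+0.5224 -0.3881 -0.1940 +0.0000 +0.1343 +0.3881]
  T[4,:] = [-0.0469 +0.2812 -0.1406 -0.5938 +0.0000 -0.5625]
  T[5,:] = [+0.0612 -0.7551 -0.1224 +0.5714 -0.1020 +0.0000]
moduli |λ_i(T)| = 1.2044, 0.8534, 0.8534, 0.3889, 0.3889, 0.2868.
ρ = 1.2044; 1.2044 > 1: divergent.

1.2044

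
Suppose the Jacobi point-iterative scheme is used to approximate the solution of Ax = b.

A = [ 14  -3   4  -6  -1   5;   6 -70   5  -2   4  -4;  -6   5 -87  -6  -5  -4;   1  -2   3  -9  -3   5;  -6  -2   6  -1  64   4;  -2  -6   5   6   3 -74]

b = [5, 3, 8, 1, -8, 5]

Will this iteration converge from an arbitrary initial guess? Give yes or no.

yes

Split A = D + L + U, D = diag(14, -70, -87, -9, 64, -74).
Jacobi T = -D⁻¹(L+U): T[5,1] = -(-6)/(-74) = -0.0811; T[5,5] = 0.
  T[0,:] = [+0.0000  +0.2143  -0.2857  +0.4286  +0.0714  -0.3571]
  T[1,:] = [+0.0857  +0.0000  +0.0714  -0.0286  +0.0571  -0.0571]
  T[2,:] = [-0.0690  +0.0575  +0.0000  -0.0690  -0.0575  -0.0460]
  T[3,:] = [+0.1111  -0.2222  +0.3333  +0.0000  -0.3333  +0.5556]
  T[4,:] = [+0.0938  +0.0312  -0.0938  +0.0156  +0.0000  -0.0625]
  T[5,:] = [-0.0270  -0.0811  +0.0676  +0.0811  +0.0405  +0.0000]
|roots of det(T-λI)|: 0.4389, 0.3243, 0.3243, 0.0918, 0.0862, 0.0862.
spectral radius ρ = 0.4389; 0.4389 < 1 ⇒ converges.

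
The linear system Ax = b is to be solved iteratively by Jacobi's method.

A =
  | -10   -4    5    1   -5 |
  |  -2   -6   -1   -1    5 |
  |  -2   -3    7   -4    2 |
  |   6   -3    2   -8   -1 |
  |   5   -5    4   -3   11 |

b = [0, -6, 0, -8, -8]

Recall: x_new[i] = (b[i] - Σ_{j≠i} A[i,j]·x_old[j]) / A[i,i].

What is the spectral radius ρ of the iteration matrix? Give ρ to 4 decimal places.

Split A = D + L + U, D = diag(-10, -6, 7, -8, 11).
T_J = -D⁻¹(L+U): T[3,4] = -(-1)/(-8) = -0.1250; T[3,3] = 0.
  T[0,:] = [+0.0000  -0.4000  +0.5000  +0.1000  -0.5000]
  T[1,:] = [-0.3333  +0.0000  -0.1667  -0.1667  +0.8333]
  T[2,:] = [+0.2857  +0.4286  +0.0000  +0.5714  -0.2857]
  T[3,:] = [+0.7500  -0.3750  +0.2500  +0.0000  -0.1250]
  T[4,:] = [-0.4545  +0.4545  -0.3636  +0.2727  +0.0000]
eigenvalue magnitudes: 1.1783, 0.7185, 0.7185, 0.2258, 0.2258.
spectral radius ρ = 1.1783; 1.1783 > 1, so it fails to converge.

1.1783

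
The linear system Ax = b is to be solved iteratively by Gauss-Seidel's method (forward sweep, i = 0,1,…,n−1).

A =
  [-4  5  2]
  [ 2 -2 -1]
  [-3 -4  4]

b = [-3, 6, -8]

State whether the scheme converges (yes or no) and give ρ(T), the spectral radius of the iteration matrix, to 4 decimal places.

no, ρ = 1.2500

Let D = diag(-4, -2, 4); L, U the strict triangles.
Gauss-Seidel: T = -(D+L)⁻¹U, row 0 first, T[0,2] = -(2)/(-4) = +0.5000; later rows by forward substitution.
  T[0,:] = [+0.0000 +1.2500 +0.5000]
  T[1,:] = [+0.0000 +1.2500 +0.0000]
  T[2,:] = [+0.0000 +2.1875 +0.3750]
moduli |λ_i(T)| = 1.2500, 0.3750, 0.0000.
ρ = 1.2500; 1.2500 > 1 ⇒ diverges.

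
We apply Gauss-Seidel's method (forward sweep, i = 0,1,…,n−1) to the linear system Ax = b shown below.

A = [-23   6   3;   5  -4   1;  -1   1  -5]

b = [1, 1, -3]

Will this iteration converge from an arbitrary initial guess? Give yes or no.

yes

Let D = diag(-23, -4, -5); L, U the strict triangles.
GS T = -(D+L)⁻¹U: row 0 first, T[0,2] = -(3)/(-23) = +0.1304; later rows by forward substitution.
  T[0,:] = [+0.0000  +0.2609  +0.1304]
  T[1,:] = [+0.0000  +0.3261  +0.4130]
  T[2,:] = [+0.0000  +0.0130  +0.0565]
|roots of det(T-λI)|: 0.3448, 0.0378, 0.0000.
spectral radius ρ = 0.3448; 0.3448 < 1 ⇒ converges.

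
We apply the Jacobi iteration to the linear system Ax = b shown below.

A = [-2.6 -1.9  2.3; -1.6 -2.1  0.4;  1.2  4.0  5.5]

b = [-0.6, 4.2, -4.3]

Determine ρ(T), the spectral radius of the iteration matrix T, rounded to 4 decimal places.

0.8974

Split A = D + L + U, D = diag(-2.6, -2.1, 5.5).
Jacobi: T = -D⁻¹(L+U), T[2,1] = -(4)/(5.5) = -0.7273; T[2,2] = 0.
  T[0,:] = [+0.0000  -0.7308  +0.8846]
  T[1,:] = [-0.7619  +0.0000  +0.1905]
  T[2,:] = [-0.2182  -0.7273  +0.0000]
|λ(T)| sorted: 0.8974, 0.7616, 0.7616.
ρ(T) = max|λ| = 0.8974; 0.8974 < 1, so it converges for any x₀.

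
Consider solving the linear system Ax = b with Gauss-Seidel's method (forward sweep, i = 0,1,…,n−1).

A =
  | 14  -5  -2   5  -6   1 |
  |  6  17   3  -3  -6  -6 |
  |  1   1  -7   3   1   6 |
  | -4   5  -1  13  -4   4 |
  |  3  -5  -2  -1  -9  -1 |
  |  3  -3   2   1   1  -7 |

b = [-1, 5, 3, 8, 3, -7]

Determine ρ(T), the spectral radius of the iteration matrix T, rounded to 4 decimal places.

Diagonal D = diag(14, 17, -7, 13, -9, -7); L, U strict lower/upper.
T_GS = -(D+L)⁻¹U: row 0 first, T[0,4] = -(-6)/(14) = +0.4286; later rows by forward substitution.
  T[0,:] = [+0.0000 +0.3571 +0.1429 -0.3571 +0.4286 -0.0714]
  T[1,:] = [+0.0000 -0.1261 -0.2269 +0.3025 +0.2017 +0.3782]
  T[2,:] = [+0.0000 +0.0330 -0.0120 +0.4208 +0.2329 +0.9010]
  T[3,:] = [+0.0000 +0.1609 +0.1303 -0.1939 +0.3799 -0.4058]
  T[4,:] = [+0.0000 +0.1639 +0.1619 -0.3591 -0.0632 -0.5001]
  T[5,:] = [+0.0000 +0.2629 +0.1968 -0.2415 +0.2090 -0.0647]
|λ(T)| sorted: 0.7499, 0.2435, 0.1598, 0.1164, 0.1164, 0.0000.
ρ(T) = max|λ| = 0.7499; 0.7499 < 1, so it converges for any x₀.

0.7499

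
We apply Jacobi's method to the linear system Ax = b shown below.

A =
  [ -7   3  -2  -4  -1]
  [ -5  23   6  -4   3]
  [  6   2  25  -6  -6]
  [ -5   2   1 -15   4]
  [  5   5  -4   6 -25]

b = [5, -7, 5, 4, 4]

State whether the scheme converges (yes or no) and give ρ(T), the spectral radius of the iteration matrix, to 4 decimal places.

yes, ρ = 0.6560

Diagonal D = diag(-7, 23, 25, -15, -25); L, U strict lower/upper.
T_J = -D⁻¹(L+U): T[0,1] = -(3)/(-7) = +0.4286; T[0,0] = 0.
  T[0,:] = [+0.0000, +0.4286, -0.2857, -0.5714, -0.1429]
  T[1,:] = [+0.2174, +0.0000, -0.2609, +0.1739, -0.1304]
  T[2,:] = [-0.2400, -0.0800, +0.0000, +0.2400, +0.2400]
  T[3,:] = [-0.3333, +0.1333, +0.0667, +0.0000, +0.2667]
  T[4,:] = [+0.2000, +0.2000, -0.1600, +0.2400, +0.0000]
eigenvalue magnitudes: 0.6560, 0.4067, 0.4067, 0.1684, 0.0258.
ρ(T) = max|λ| = 0.6560; 0.6560 < 1, so it converges for any x₀.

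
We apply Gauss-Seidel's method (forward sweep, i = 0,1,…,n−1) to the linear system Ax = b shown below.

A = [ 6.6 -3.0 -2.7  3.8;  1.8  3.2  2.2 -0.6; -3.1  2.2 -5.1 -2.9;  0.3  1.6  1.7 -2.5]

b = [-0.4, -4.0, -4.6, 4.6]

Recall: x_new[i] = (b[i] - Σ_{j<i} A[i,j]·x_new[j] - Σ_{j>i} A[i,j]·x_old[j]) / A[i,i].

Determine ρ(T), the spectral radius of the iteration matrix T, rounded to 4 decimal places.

0.8769

A = D + L + U where D = diag(6.6, 3.2, -5.1, -2.5).
T_GS = -(D+L)⁻¹U: row 0 first, T[0,3] = -(3.8)/(6.6) = -0.5758; later rows by forward substitution.
  T[0,:] = [+0.0000 +0.4545 +0.4091 -0.5758]
  T[1,:] = [+0.0000 -0.2557 -0.9176 +0.5114]
  T[2,:] = [+0.0000 -0.3866 -0.6445 +0.0019]
  T[3,:] = [+0.0000 -0.3720 -0.9764 +0.2595]
moduli |λ_i(T)| = 0.8769, 0.3137, 0.0775, 0.0000.
spectral radius ρ = 0.8769; 0.8769 < 1, so it converges for any x₀.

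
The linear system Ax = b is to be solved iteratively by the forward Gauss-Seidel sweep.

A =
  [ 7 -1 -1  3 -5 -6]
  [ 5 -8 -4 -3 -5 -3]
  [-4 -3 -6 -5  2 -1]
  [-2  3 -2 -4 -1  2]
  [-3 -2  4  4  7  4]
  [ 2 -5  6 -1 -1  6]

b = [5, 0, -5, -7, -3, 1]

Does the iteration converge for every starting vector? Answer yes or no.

Split A = D + L + U, D = diag(7, -8, -6, -4, 7, 6).
Gauss-Seidel: T = -(D+L)⁻¹U, row 0 first, T[0,4] = -(-5)/(7) = +0.7143; later rows by forward substitution.
  T[0,:] = [+0.0000  +0.1429  +0.1429  -0.4286  +0.7143  +0.8571]
  T[1,:] = [+0.0000  +0.0893  -0.4107  -0.6429  -0.1786  +0.1607]
  T[2,:] = [+0.0000  -0.1399  +0.1101  -0.2262  -0.0536  -0.8185]
  T[3,:] = [+0.0000  +0.0655  -0.4345  -0.1548  -0.7143  +0.6012]
  T[4,:] = [+0.0000  +0.1293  +0.1293  -0.1497  +0.6939  -0.0340]
  T[5,:] = [+0.0000  +0.1991  -0.5509  -0.2174  -0.3367  +0.7612]
|eigenvalues of T|: 1.2294, 0.7700, 0.2959, 0.1184, 0.0855, 0.0000.
ρ = 1.2294; 1.2294 > 1: divergent.

no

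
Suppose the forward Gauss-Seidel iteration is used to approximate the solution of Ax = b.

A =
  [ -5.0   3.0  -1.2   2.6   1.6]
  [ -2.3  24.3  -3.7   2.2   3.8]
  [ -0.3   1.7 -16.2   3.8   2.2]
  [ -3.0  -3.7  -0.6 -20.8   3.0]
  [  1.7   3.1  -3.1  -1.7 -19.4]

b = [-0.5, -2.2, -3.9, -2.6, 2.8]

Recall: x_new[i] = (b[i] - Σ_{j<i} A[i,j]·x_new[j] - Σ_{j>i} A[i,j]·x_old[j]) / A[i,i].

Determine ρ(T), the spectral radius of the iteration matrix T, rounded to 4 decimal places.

0.1737

Write A = D+L+U with D = diag(-5, 24.3, -16.2, -20.8, -19.4).
GS T = -(D+L)⁻¹U: row 0 first, T[0,4] = -(1.6)/(-5) = +0.3200; later rows by forward substitution.
  T[0,:] = [+0.0000, +0.6000, -0.2400, +0.5200, +0.3200]
  T[1,:] = [+0.0000, +0.0568, +0.1295, -0.0413, -0.1261]
  T[2,:] = [+0.0000, -0.0052, +0.0180, +0.2206, +0.1166]
  T[3,:] = [+0.0000, -0.0965, +0.0111, -0.0740, +0.1171]
  T[4,:] = [+0.0000, +0.0709, -0.0042, +0.0102, -0.0210]
eigenvalue magnitudes: 0.1737, 0.1370, 0.1370, 0.0831, 0.0000.
spectral radius ρ = 0.1737; 0.1737 < 1 ⇒ converges.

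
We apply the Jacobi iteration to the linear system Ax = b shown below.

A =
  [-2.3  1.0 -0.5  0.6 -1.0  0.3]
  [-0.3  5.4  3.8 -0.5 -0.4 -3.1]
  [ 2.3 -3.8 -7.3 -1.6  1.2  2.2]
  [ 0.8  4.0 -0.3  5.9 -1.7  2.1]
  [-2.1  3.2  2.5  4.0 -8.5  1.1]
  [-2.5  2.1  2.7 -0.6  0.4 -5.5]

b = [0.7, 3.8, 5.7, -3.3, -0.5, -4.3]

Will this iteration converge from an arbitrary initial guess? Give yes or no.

no

Split A = D + L + U, D = diag(-2.3, 5.4, -7.3, 5.9, -8.5, -5.5).
Jacobi: T = -D⁻¹(L+U), T[1,5] = -(-3.1)/(5.4) = +0.5741; T[1,1] = 0.
  T[0,:] = [+0.0000 +0.4348 -0.2174 +0.2609 -0.4348 +0.1304]
  T[1,:] = [+0.0556 +0.0000 -0.7037 +0.0926 +0.0741 +0.5741]
  T[2,:] = [+0.3151 -0.5205 +0.0000 -0.2192 +0.1644 +0.3014]
  T[3,:] = [-0.1356 -0.6780 +0.0508 +0.0000 +0.2881 -0.3559]
  T[4,:] = [-0.2471 +0.3765 +0.2941 +0.4706 +0.0000 +0.1294]
  T[5,:] = [-0.4545 +0.3818 +0.4909 -0.1091 +0.0727 +0.0000]
|roots of det(T-λI)|: 1.1793, 0.5525, 0.5388, 0.5388, 0.3597, 0.3597.
ρ(T) = max|λ| = 1.1793; 1.1793 > 1 ⇒ diverges.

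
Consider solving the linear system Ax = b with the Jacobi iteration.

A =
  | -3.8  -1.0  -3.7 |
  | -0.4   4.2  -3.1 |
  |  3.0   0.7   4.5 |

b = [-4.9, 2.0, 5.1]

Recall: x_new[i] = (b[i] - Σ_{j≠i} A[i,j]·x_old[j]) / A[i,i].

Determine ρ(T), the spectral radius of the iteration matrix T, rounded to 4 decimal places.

Let D = diag(-3.8, 4.2, 4.5); L, U the strict triangles.
Jacobi T = -D⁻¹(L+U): T[0,1] = -(-1)/(-3.8) = -0.2632; T[0,0] = 0.
  T[0,:] = [+0.0000 -0.2632 -0.9737]
  T[1,:] = [+0.0952 +0.0000 +0.7381]
  T[2,:] = [-0.6667 -0.1556 +0.0000]
eigenvalue magnitudes: 0.8266, 0.4172, 0.4172.
ρ = 0.8266; 0.8266 < 1 ⇒ converges.

0.8266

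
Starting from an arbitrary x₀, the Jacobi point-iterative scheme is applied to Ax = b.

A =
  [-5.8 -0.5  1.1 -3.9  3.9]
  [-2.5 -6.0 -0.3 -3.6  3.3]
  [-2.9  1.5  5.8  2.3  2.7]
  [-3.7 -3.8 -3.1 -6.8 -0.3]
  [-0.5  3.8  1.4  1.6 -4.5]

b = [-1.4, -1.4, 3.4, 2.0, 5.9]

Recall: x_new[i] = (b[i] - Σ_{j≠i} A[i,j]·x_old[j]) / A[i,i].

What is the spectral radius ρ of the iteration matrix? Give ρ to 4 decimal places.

1.2412

Split A = D + L + U, D = diag(-5.8, -6, 5.8, -6.8, -4.5).
Jacobi: T = -D⁻¹(L+U), T[0,4] = -(3.9)/(-5.8) = +0.6724; T[0,0] = 0.
  T[0,:] = [+0.0000 -0.0862 +0.1897 -0.6724 +0.6724]
  T[1,:] = [-0.4167 +0.0000 -0.0500 -0.6000 +0.5500]
  T[2,:] = [+0.5000 -0.2586 +0.0000 -0.3966 -0.4655]
  T[3,:] = [-0.5441 -0.5588 -0.4559 +0.0000 -0.0441]
  T[4,:] = [-0.1111 +0.8444 +0.3111 +0.3556 +0.0000]
|eigenvalues of T|: 1.2412, 0.9460, 0.3939, 0.2130, 0.2130.
spectral radius ρ = 1.2412; 1.2412 > 1, so it fails to converge.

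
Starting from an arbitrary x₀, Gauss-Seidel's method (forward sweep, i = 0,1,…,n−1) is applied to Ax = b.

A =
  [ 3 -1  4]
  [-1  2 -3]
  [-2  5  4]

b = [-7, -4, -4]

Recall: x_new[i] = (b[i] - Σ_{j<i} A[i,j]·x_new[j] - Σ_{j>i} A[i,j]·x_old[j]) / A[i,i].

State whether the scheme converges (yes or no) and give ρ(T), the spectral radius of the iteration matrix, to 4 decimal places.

Split A = D + L + U, D = diag(3, 2, 4).
GS T = -(D+L)⁻¹U: row 0 first, T[0,2] = -(4)/(3) = -1.3333; later rows by forward substitution.
  T[0,:] = [+0.0000 +0.3333 -1.3333]
  T[1,:] = [+0.0000 +0.1667 +0.8333]
  T[2,:] = [+0.0000 -0.0417 -1.7083]
|λ(T)| sorted: 1.6896, 0.1480, 0.0000.
ρ(T) = max|λ| = 1.6896; 1.6896 > 1: divergent.

no, ρ = 1.6896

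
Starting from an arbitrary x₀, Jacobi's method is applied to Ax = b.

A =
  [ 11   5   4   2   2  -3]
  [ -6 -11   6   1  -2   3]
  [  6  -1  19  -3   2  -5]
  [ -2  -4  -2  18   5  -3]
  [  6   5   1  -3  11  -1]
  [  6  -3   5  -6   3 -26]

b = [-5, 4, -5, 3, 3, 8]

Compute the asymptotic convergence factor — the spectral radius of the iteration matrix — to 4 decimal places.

0.8403

A = D + L + U where D = diag(11, -11, 19, 18, 11, -26).
Jacobi T = -D⁻¹(L+U): T[4,0] = -(6)/(11) = -0.5455; T[4,4] = 0.
  T[0,:] = [+0.0000  -0.4545  -0.3636  -0.1818  -0.1818  +0.2727]
  T[1,:] = [-0.5455  +0.0000  +0.5455  +0.0909  -0.1818  +0.2727]
  T[2,:] = [-0.3158  +0.0526  +0.0000  +0.1579  -0.1053  +0.2632]
  T[3,:] = [+0.1111  +0.2222  +0.1111  +0.0000  -0.2778  +0.1667]
  T[4,:] = [-0.5455  -0.4545  -0.0909  +0.2727  +0.0000  +0.0909]
  T[5,:] = [+0.2308  -0.1154  +0.1923  -0.2308  +0.1154  +0.0000]
eigenvalue magnitudes: 0.8403, 0.6896, 0.3237, 0.3237, 0.2814, 0.1359.
ρ = 0.8403; 0.8403 < 1: convergent.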